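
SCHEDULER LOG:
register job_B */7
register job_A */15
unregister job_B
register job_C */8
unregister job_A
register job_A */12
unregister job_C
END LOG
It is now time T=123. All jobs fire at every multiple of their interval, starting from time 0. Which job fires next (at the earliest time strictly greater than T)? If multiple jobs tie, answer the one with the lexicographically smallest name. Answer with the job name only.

Answer: job_A

Derivation:
Op 1: register job_B */7 -> active={job_B:*/7}
Op 2: register job_A */15 -> active={job_A:*/15, job_B:*/7}
Op 3: unregister job_B -> active={job_A:*/15}
Op 4: register job_C */8 -> active={job_A:*/15, job_C:*/8}
Op 5: unregister job_A -> active={job_C:*/8}
Op 6: register job_A */12 -> active={job_A:*/12, job_C:*/8}
Op 7: unregister job_C -> active={job_A:*/12}
  job_A: interval 12, next fire after T=123 is 132
Earliest = 132, winner (lex tiebreak) = job_A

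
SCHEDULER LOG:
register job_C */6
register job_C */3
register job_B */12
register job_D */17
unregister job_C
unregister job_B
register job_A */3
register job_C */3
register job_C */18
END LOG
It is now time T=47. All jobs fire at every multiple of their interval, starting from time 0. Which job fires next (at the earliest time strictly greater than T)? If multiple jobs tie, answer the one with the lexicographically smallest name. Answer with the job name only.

Op 1: register job_C */6 -> active={job_C:*/6}
Op 2: register job_C */3 -> active={job_C:*/3}
Op 3: register job_B */12 -> active={job_B:*/12, job_C:*/3}
Op 4: register job_D */17 -> active={job_B:*/12, job_C:*/3, job_D:*/17}
Op 5: unregister job_C -> active={job_B:*/12, job_D:*/17}
Op 6: unregister job_B -> active={job_D:*/17}
Op 7: register job_A */3 -> active={job_A:*/3, job_D:*/17}
Op 8: register job_C */3 -> active={job_A:*/3, job_C:*/3, job_D:*/17}
Op 9: register job_C */18 -> active={job_A:*/3, job_C:*/18, job_D:*/17}
  job_A: interval 3, next fire after T=47 is 48
  job_C: interval 18, next fire after T=47 is 54
  job_D: interval 17, next fire after T=47 is 51
Earliest = 48, winner (lex tiebreak) = job_A

Answer: job_A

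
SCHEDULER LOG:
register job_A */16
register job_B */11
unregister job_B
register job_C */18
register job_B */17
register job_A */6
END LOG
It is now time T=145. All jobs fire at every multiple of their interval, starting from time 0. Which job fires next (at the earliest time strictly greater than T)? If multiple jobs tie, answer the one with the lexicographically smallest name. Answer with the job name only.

Answer: job_A

Derivation:
Op 1: register job_A */16 -> active={job_A:*/16}
Op 2: register job_B */11 -> active={job_A:*/16, job_B:*/11}
Op 3: unregister job_B -> active={job_A:*/16}
Op 4: register job_C */18 -> active={job_A:*/16, job_C:*/18}
Op 5: register job_B */17 -> active={job_A:*/16, job_B:*/17, job_C:*/18}
Op 6: register job_A */6 -> active={job_A:*/6, job_B:*/17, job_C:*/18}
  job_A: interval 6, next fire after T=145 is 150
  job_B: interval 17, next fire after T=145 is 153
  job_C: interval 18, next fire after T=145 is 162
Earliest = 150, winner (lex tiebreak) = job_A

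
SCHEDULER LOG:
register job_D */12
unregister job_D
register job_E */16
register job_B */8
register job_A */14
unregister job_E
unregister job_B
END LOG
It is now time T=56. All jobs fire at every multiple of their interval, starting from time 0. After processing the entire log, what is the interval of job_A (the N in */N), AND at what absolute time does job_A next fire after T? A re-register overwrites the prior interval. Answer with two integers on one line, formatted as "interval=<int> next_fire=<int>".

Answer: interval=14 next_fire=70

Derivation:
Op 1: register job_D */12 -> active={job_D:*/12}
Op 2: unregister job_D -> active={}
Op 3: register job_E */16 -> active={job_E:*/16}
Op 4: register job_B */8 -> active={job_B:*/8, job_E:*/16}
Op 5: register job_A */14 -> active={job_A:*/14, job_B:*/8, job_E:*/16}
Op 6: unregister job_E -> active={job_A:*/14, job_B:*/8}
Op 7: unregister job_B -> active={job_A:*/14}
Final interval of job_A = 14
Next fire of job_A after T=56: (56//14+1)*14 = 70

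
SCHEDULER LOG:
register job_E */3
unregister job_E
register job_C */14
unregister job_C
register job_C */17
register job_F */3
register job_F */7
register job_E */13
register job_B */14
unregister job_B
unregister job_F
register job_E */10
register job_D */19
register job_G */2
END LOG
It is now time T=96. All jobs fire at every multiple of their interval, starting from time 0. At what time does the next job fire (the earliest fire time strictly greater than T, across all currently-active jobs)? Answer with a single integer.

Op 1: register job_E */3 -> active={job_E:*/3}
Op 2: unregister job_E -> active={}
Op 3: register job_C */14 -> active={job_C:*/14}
Op 4: unregister job_C -> active={}
Op 5: register job_C */17 -> active={job_C:*/17}
Op 6: register job_F */3 -> active={job_C:*/17, job_F:*/3}
Op 7: register job_F */7 -> active={job_C:*/17, job_F:*/7}
Op 8: register job_E */13 -> active={job_C:*/17, job_E:*/13, job_F:*/7}
Op 9: register job_B */14 -> active={job_B:*/14, job_C:*/17, job_E:*/13, job_F:*/7}
Op 10: unregister job_B -> active={job_C:*/17, job_E:*/13, job_F:*/7}
Op 11: unregister job_F -> active={job_C:*/17, job_E:*/13}
Op 12: register job_E */10 -> active={job_C:*/17, job_E:*/10}
Op 13: register job_D */19 -> active={job_C:*/17, job_D:*/19, job_E:*/10}
Op 14: register job_G */2 -> active={job_C:*/17, job_D:*/19, job_E:*/10, job_G:*/2}
  job_C: interval 17, next fire after T=96 is 102
  job_D: interval 19, next fire after T=96 is 114
  job_E: interval 10, next fire after T=96 is 100
  job_G: interval 2, next fire after T=96 is 98
Earliest fire time = 98 (job job_G)

Answer: 98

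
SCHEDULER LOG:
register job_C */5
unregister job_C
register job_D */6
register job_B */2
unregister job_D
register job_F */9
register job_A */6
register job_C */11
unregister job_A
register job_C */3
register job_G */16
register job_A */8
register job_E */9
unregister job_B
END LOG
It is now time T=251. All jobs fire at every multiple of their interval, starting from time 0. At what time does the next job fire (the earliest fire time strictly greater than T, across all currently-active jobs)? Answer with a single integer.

Answer: 252

Derivation:
Op 1: register job_C */5 -> active={job_C:*/5}
Op 2: unregister job_C -> active={}
Op 3: register job_D */6 -> active={job_D:*/6}
Op 4: register job_B */2 -> active={job_B:*/2, job_D:*/6}
Op 5: unregister job_D -> active={job_B:*/2}
Op 6: register job_F */9 -> active={job_B:*/2, job_F:*/9}
Op 7: register job_A */6 -> active={job_A:*/6, job_B:*/2, job_F:*/9}
Op 8: register job_C */11 -> active={job_A:*/6, job_B:*/2, job_C:*/11, job_F:*/9}
Op 9: unregister job_A -> active={job_B:*/2, job_C:*/11, job_F:*/9}
Op 10: register job_C */3 -> active={job_B:*/2, job_C:*/3, job_F:*/9}
Op 11: register job_G */16 -> active={job_B:*/2, job_C:*/3, job_F:*/9, job_G:*/16}
Op 12: register job_A */8 -> active={job_A:*/8, job_B:*/2, job_C:*/3, job_F:*/9, job_G:*/16}
Op 13: register job_E */9 -> active={job_A:*/8, job_B:*/2, job_C:*/3, job_E:*/9, job_F:*/9, job_G:*/16}
Op 14: unregister job_B -> active={job_A:*/8, job_C:*/3, job_E:*/9, job_F:*/9, job_G:*/16}
  job_A: interval 8, next fire after T=251 is 256
  job_C: interval 3, next fire after T=251 is 252
  job_E: interval 9, next fire after T=251 is 252
  job_F: interval 9, next fire after T=251 is 252
  job_G: interval 16, next fire after T=251 is 256
Earliest fire time = 252 (job job_C)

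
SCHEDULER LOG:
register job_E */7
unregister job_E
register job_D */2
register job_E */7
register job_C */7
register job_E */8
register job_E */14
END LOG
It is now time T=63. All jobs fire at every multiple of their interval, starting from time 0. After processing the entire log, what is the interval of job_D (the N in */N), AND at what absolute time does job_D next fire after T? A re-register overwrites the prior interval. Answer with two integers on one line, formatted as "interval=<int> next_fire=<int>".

Answer: interval=2 next_fire=64

Derivation:
Op 1: register job_E */7 -> active={job_E:*/7}
Op 2: unregister job_E -> active={}
Op 3: register job_D */2 -> active={job_D:*/2}
Op 4: register job_E */7 -> active={job_D:*/2, job_E:*/7}
Op 5: register job_C */7 -> active={job_C:*/7, job_D:*/2, job_E:*/7}
Op 6: register job_E */8 -> active={job_C:*/7, job_D:*/2, job_E:*/8}
Op 7: register job_E */14 -> active={job_C:*/7, job_D:*/2, job_E:*/14}
Final interval of job_D = 2
Next fire of job_D after T=63: (63//2+1)*2 = 64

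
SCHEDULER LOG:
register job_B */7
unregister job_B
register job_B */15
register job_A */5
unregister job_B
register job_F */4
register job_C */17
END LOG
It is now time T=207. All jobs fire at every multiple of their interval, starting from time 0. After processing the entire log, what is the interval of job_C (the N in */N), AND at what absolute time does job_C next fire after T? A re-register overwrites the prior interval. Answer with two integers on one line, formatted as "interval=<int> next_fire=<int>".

Answer: interval=17 next_fire=221

Derivation:
Op 1: register job_B */7 -> active={job_B:*/7}
Op 2: unregister job_B -> active={}
Op 3: register job_B */15 -> active={job_B:*/15}
Op 4: register job_A */5 -> active={job_A:*/5, job_B:*/15}
Op 5: unregister job_B -> active={job_A:*/5}
Op 6: register job_F */4 -> active={job_A:*/5, job_F:*/4}
Op 7: register job_C */17 -> active={job_A:*/5, job_C:*/17, job_F:*/4}
Final interval of job_C = 17
Next fire of job_C after T=207: (207//17+1)*17 = 221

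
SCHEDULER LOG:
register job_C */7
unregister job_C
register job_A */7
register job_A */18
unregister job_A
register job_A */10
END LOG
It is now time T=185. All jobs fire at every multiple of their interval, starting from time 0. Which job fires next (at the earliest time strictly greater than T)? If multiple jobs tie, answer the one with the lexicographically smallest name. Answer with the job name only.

Answer: job_A

Derivation:
Op 1: register job_C */7 -> active={job_C:*/7}
Op 2: unregister job_C -> active={}
Op 3: register job_A */7 -> active={job_A:*/7}
Op 4: register job_A */18 -> active={job_A:*/18}
Op 5: unregister job_A -> active={}
Op 6: register job_A */10 -> active={job_A:*/10}
  job_A: interval 10, next fire after T=185 is 190
Earliest = 190, winner (lex tiebreak) = job_A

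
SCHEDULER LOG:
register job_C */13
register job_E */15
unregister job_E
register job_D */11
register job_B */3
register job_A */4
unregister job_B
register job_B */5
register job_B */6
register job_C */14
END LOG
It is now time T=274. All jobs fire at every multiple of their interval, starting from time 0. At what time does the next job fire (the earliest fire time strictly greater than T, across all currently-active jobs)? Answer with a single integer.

Answer: 275

Derivation:
Op 1: register job_C */13 -> active={job_C:*/13}
Op 2: register job_E */15 -> active={job_C:*/13, job_E:*/15}
Op 3: unregister job_E -> active={job_C:*/13}
Op 4: register job_D */11 -> active={job_C:*/13, job_D:*/11}
Op 5: register job_B */3 -> active={job_B:*/3, job_C:*/13, job_D:*/11}
Op 6: register job_A */4 -> active={job_A:*/4, job_B:*/3, job_C:*/13, job_D:*/11}
Op 7: unregister job_B -> active={job_A:*/4, job_C:*/13, job_D:*/11}
Op 8: register job_B */5 -> active={job_A:*/4, job_B:*/5, job_C:*/13, job_D:*/11}
Op 9: register job_B */6 -> active={job_A:*/4, job_B:*/6, job_C:*/13, job_D:*/11}
Op 10: register job_C */14 -> active={job_A:*/4, job_B:*/6, job_C:*/14, job_D:*/11}
  job_A: interval 4, next fire after T=274 is 276
  job_B: interval 6, next fire after T=274 is 276
  job_C: interval 14, next fire after T=274 is 280
  job_D: interval 11, next fire after T=274 is 275
Earliest fire time = 275 (job job_D)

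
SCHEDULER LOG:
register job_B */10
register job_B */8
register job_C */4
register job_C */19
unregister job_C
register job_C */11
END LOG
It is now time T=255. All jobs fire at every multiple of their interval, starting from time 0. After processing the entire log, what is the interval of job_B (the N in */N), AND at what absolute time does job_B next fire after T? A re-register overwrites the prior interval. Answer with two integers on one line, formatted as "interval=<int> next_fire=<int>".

Answer: interval=8 next_fire=256

Derivation:
Op 1: register job_B */10 -> active={job_B:*/10}
Op 2: register job_B */8 -> active={job_B:*/8}
Op 3: register job_C */4 -> active={job_B:*/8, job_C:*/4}
Op 4: register job_C */19 -> active={job_B:*/8, job_C:*/19}
Op 5: unregister job_C -> active={job_B:*/8}
Op 6: register job_C */11 -> active={job_B:*/8, job_C:*/11}
Final interval of job_B = 8
Next fire of job_B after T=255: (255//8+1)*8 = 256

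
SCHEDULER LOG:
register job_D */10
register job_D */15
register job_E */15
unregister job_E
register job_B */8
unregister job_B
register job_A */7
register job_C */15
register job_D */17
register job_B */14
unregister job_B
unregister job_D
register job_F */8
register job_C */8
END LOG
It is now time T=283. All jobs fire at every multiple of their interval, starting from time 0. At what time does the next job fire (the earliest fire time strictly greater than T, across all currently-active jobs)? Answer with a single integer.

Op 1: register job_D */10 -> active={job_D:*/10}
Op 2: register job_D */15 -> active={job_D:*/15}
Op 3: register job_E */15 -> active={job_D:*/15, job_E:*/15}
Op 4: unregister job_E -> active={job_D:*/15}
Op 5: register job_B */8 -> active={job_B:*/8, job_D:*/15}
Op 6: unregister job_B -> active={job_D:*/15}
Op 7: register job_A */7 -> active={job_A:*/7, job_D:*/15}
Op 8: register job_C */15 -> active={job_A:*/7, job_C:*/15, job_D:*/15}
Op 9: register job_D */17 -> active={job_A:*/7, job_C:*/15, job_D:*/17}
Op 10: register job_B */14 -> active={job_A:*/7, job_B:*/14, job_C:*/15, job_D:*/17}
Op 11: unregister job_B -> active={job_A:*/7, job_C:*/15, job_D:*/17}
Op 12: unregister job_D -> active={job_A:*/7, job_C:*/15}
Op 13: register job_F */8 -> active={job_A:*/7, job_C:*/15, job_F:*/8}
Op 14: register job_C */8 -> active={job_A:*/7, job_C:*/8, job_F:*/8}
  job_A: interval 7, next fire after T=283 is 287
  job_C: interval 8, next fire after T=283 is 288
  job_F: interval 8, next fire after T=283 is 288
Earliest fire time = 287 (job job_A)

Answer: 287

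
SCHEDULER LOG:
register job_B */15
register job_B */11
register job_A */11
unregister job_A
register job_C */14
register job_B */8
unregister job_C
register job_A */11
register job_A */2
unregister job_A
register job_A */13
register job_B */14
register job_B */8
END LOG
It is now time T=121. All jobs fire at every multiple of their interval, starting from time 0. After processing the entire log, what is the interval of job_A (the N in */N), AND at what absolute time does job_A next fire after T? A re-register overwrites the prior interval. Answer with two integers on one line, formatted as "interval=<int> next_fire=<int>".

Answer: interval=13 next_fire=130

Derivation:
Op 1: register job_B */15 -> active={job_B:*/15}
Op 2: register job_B */11 -> active={job_B:*/11}
Op 3: register job_A */11 -> active={job_A:*/11, job_B:*/11}
Op 4: unregister job_A -> active={job_B:*/11}
Op 5: register job_C */14 -> active={job_B:*/11, job_C:*/14}
Op 6: register job_B */8 -> active={job_B:*/8, job_C:*/14}
Op 7: unregister job_C -> active={job_B:*/8}
Op 8: register job_A */11 -> active={job_A:*/11, job_B:*/8}
Op 9: register job_A */2 -> active={job_A:*/2, job_B:*/8}
Op 10: unregister job_A -> active={job_B:*/8}
Op 11: register job_A */13 -> active={job_A:*/13, job_B:*/8}
Op 12: register job_B */14 -> active={job_A:*/13, job_B:*/14}
Op 13: register job_B */8 -> active={job_A:*/13, job_B:*/8}
Final interval of job_A = 13
Next fire of job_A after T=121: (121//13+1)*13 = 130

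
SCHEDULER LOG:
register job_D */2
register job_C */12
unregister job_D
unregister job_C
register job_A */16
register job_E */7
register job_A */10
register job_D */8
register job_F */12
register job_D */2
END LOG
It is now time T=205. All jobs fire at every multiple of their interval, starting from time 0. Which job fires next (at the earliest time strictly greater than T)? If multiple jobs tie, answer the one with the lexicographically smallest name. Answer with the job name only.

Op 1: register job_D */2 -> active={job_D:*/2}
Op 2: register job_C */12 -> active={job_C:*/12, job_D:*/2}
Op 3: unregister job_D -> active={job_C:*/12}
Op 4: unregister job_C -> active={}
Op 5: register job_A */16 -> active={job_A:*/16}
Op 6: register job_E */7 -> active={job_A:*/16, job_E:*/7}
Op 7: register job_A */10 -> active={job_A:*/10, job_E:*/7}
Op 8: register job_D */8 -> active={job_A:*/10, job_D:*/8, job_E:*/7}
Op 9: register job_F */12 -> active={job_A:*/10, job_D:*/8, job_E:*/7, job_F:*/12}
Op 10: register job_D */2 -> active={job_A:*/10, job_D:*/2, job_E:*/7, job_F:*/12}
  job_A: interval 10, next fire after T=205 is 210
  job_D: interval 2, next fire after T=205 is 206
  job_E: interval 7, next fire after T=205 is 210
  job_F: interval 12, next fire after T=205 is 216
Earliest = 206, winner (lex tiebreak) = job_D

Answer: job_D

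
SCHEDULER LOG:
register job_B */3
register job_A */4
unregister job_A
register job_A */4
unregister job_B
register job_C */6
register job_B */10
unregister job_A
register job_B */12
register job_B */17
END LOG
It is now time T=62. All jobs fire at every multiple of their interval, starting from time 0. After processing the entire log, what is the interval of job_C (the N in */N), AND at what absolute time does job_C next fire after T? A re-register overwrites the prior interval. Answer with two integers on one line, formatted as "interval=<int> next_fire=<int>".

Answer: interval=6 next_fire=66

Derivation:
Op 1: register job_B */3 -> active={job_B:*/3}
Op 2: register job_A */4 -> active={job_A:*/4, job_B:*/3}
Op 3: unregister job_A -> active={job_B:*/3}
Op 4: register job_A */4 -> active={job_A:*/4, job_B:*/3}
Op 5: unregister job_B -> active={job_A:*/4}
Op 6: register job_C */6 -> active={job_A:*/4, job_C:*/6}
Op 7: register job_B */10 -> active={job_A:*/4, job_B:*/10, job_C:*/6}
Op 8: unregister job_A -> active={job_B:*/10, job_C:*/6}
Op 9: register job_B */12 -> active={job_B:*/12, job_C:*/6}
Op 10: register job_B */17 -> active={job_B:*/17, job_C:*/6}
Final interval of job_C = 6
Next fire of job_C after T=62: (62//6+1)*6 = 66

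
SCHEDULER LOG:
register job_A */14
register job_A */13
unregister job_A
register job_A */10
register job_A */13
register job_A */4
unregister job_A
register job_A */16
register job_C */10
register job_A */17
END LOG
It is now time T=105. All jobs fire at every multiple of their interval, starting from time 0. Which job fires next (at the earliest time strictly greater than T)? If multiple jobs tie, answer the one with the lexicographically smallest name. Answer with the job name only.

Op 1: register job_A */14 -> active={job_A:*/14}
Op 2: register job_A */13 -> active={job_A:*/13}
Op 3: unregister job_A -> active={}
Op 4: register job_A */10 -> active={job_A:*/10}
Op 5: register job_A */13 -> active={job_A:*/13}
Op 6: register job_A */4 -> active={job_A:*/4}
Op 7: unregister job_A -> active={}
Op 8: register job_A */16 -> active={job_A:*/16}
Op 9: register job_C */10 -> active={job_A:*/16, job_C:*/10}
Op 10: register job_A */17 -> active={job_A:*/17, job_C:*/10}
  job_A: interval 17, next fire after T=105 is 119
  job_C: interval 10, next fire after T=105 is 110
Earliest = 110, winner (lex tiebreak) = job_C

Answer: job_C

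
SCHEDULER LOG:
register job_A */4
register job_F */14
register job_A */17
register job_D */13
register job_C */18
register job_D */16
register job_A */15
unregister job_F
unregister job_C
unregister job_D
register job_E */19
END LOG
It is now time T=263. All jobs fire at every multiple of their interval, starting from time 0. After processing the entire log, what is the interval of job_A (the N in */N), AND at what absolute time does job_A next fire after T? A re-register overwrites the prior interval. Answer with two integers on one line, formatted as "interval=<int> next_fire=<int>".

Op 1: register job_A */4 -> active={job_A:*/4}
Op 2: register job_F */14 -> active={job_A:*/4, job_F:*/14}
Op 3: register job_A */17 -> active={job_A:*/17, job_F:*/14}
Op 4: register job_D */13 -> active={job_A:*/17, job_D:*/13, job_F:*/14}
Op 5: register job_C */18 -> active={job_A:*/17, job_C:*/18, job_D:*/13, job_F:*/14}
Op 6: register job_D */16 -> active={job_A:*/17, job_C:*/18, job_D:*/16, job_F:*/14}
Op 7: register job_A */15 -> active={job_A:*/15, job_C:*/18, job_D:*/16, job_F:*/14}
Op 8: unregister job_F -> active={job_A:*/15, job_C:*/18, job_D:*/16}
Op 9: unregister job_C -> active={job_A:*/15, job_D:*/16}
Op 10: unregister job_D -> active={job_A:*/15}
Op 11: register job_E */19 -> active={job_A:*/15, job_E:*/19}
Final interval of job_A = 15
Next fire of job_A after T=263: (263//15+1)*15 = 270

Answer: interval=15 next_fire=270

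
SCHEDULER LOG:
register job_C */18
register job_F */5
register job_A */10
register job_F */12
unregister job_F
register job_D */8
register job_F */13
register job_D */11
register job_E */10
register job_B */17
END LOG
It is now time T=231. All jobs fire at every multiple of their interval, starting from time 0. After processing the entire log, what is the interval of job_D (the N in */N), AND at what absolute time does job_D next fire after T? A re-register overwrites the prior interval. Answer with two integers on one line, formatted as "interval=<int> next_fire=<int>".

Answer: interval=11 next_fire=242

Derivation:
Op 1: register job_C */18 -> active={job_C:*/18}
Op 2: register job_F */5 -> active={job_C:*/18, job_F:*/5}
Op 3: register job_A */10 -> active={job_A:*/10, job_C:*/18, job_F:*/5}
Op 4: register job_F */12 -> active={job_A:*/10, job_C:*/18, job_F:*/12}
Op 5: unregister job_F -> active={job_A:*/10, job_C:*/18}
Op 6: register job_D */8 -> active={job_A:*/10, job_C:*/18, job_D:*/8}
Op 7: register job_F */13 -> active={job_A:*/10, job_C:*/18, job_D:*/8, job_F:*/13}
Op 8: register job_D */11 -> active={job_A:*/10, job_C:*/18, job_D:*/11, job_F:*/13}
Op 9: register job_E */10 -> active={job_A:*/10, job_C:*/18, job_D:*/11, job_E:*/10, job_F:*/13}
Op 10: register job_B */17 -> active={job_A:*/10, job_B:*/17, job_C:*/18, job_D:*/11, job_E:*/10, job_F:*/13}
Final interval of job_D = 11
Next fire of job_D after T=231: (231//11+1)*11 = 242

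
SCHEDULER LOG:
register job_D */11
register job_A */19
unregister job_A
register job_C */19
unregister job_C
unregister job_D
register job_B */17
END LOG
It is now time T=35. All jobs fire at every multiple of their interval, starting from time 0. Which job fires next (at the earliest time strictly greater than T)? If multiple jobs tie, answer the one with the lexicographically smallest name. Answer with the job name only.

Op 1: register job_D */11 -> active={job_D:*/11}
Op 2: register job_A */19 -> active={job_A:*/19, job_D:*/11}
Op 3: unregister job_A -> active={job_D:*/11}
Op 4: register job_C */19 -> active={job_C:*/19, job_D:*/11}
Op 5: unregister job_C -> active={job_D:*/11}
Op 6: unregister job_D -> active={}
Op 7: register job_B */17 -> active={job_B:*/17}
  job_B: interval 17, next fire after T=35 is 51
Earliest = 51, winner (lex tiebreak) = job_B

Answer: job_B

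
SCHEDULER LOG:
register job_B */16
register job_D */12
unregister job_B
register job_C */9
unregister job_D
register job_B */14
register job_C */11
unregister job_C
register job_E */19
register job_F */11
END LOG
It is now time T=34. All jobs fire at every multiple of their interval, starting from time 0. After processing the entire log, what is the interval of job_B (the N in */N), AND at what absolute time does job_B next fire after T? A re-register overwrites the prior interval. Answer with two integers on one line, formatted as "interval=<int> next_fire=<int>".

Answer: interval=14 next_fire=42

Derivation:
Op 1: register job_B */16 -> active={job_B:*/16}
Op 2: register job_D */12 -> active={job_B:*/16, job_D:*/12}
Op 3: unregister job_B -> active={job_D:*/12}
Op 4: register job_C */9 -> active={job_C:*/9, job_D:*/12}
Op 5: unregister job_D -> active={job_C:*/9}
Op 6: register job_B */14 -> active={job_B:*/14, job_C:*/9}
Op 7: register job_C */11 -> active={job_B:*/14, job_C:*/11}
Op 8: unregister job_C -> active={job_B:*/14}
Op 9: register job_E */19 -> active={job_B:*/14, job_E:*/19}
Op 10: register job_F */11 -> active={job_B:*/14, job_E:*/19, job_F:*/11}
Final interval of job_B = 14
Next fire of job_B after T=34: (34//14+1)*14 = 42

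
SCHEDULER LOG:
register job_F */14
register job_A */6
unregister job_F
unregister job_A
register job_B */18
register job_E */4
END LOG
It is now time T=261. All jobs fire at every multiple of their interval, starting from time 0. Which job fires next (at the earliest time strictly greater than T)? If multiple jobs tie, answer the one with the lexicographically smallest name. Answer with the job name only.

Op 1: register job_F */14 -> active={job_F:*/14}
Op 2: register job_A */6 -> active={job_A:*/6, job_F:*/14}
Op 3: unregister job_F -> active={job_A:*/6}
Op 4: unregister job_A -> active={}
Op 5: register job_B */18 -> active={job_B:*/18}
Op 6: register job_E */4 -> active={job_B:*/18, job_E:*/4}
  job_B: interval 18, next fire after T=261 is 270
  job_E: interval 4, next fire after T=261 is 264
Earliest = 264, winner (lex tiebreak) = job_E

Answer: job_E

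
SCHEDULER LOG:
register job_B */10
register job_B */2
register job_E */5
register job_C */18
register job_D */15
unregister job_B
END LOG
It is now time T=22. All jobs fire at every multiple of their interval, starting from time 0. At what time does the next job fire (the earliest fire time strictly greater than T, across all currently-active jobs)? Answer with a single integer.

Answer: 25

Derivation:
Op 1: register job_B */10 -> active={job_B:*/10}
Op 2: register job_B */2 -> active={job_B:*/2}
Op 3: register job_E */5 -> active={job_B:*/2, job_E:*/5}
Op 4: register job_C */18 -> active={job_B:*/2, job_C:*/18, job_E:*/5}
Op 5: register job_D */15 -> active={job_B:*/2, job_C:*/18, job_D:*/15, job_E:*/5}
Op 6: unregister job_B -> active={job_C:*/18, job_D:*/15, job_E:*/5}
  job_C: interval 18, next fire after T=22 is 36
  job_D: interval 15, next fire after T=22 is 30
  job_E: interval 5, next fire after T=22 is 25
Earliest fire time = 25 (job job_E)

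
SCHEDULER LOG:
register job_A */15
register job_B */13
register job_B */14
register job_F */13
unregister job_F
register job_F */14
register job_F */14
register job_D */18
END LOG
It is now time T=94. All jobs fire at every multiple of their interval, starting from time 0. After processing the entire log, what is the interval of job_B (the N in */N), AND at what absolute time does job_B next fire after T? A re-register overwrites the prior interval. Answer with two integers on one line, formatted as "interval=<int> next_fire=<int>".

Answer: interval=14 next_fire=98

Derivation:
Op 1: register job_A */15 -> active={job_A:*/15}
Op 2: register job_B */13 -> active={job_A:*/15, job_B:*/13}
Op 3: register job_B */14 -> active={job_A:*/15, job_B:*/14}
Op 4: register job_F */13 -> active={job_A:*/15, job_B:*/14, job_F:*/13}
Op 5: unregister job_F -> active={job_A:*/15, job_B:*/14}
Op 6: register job_F */14 -> active={job_A:*/15, job_B:*/14, job_F:*/14}
Op 7: register job_F */14 -> active={job_A:*/15, job_B:*/14, job_F:*/14}
Op 8: register job_D */18 -> active={job_A:*/15, job_B:*/14, job_D:*/18, job_F:*/14}
Final interval of job_B = 14
Next fire of job_B after T=94: (94//14+1)*14 = 98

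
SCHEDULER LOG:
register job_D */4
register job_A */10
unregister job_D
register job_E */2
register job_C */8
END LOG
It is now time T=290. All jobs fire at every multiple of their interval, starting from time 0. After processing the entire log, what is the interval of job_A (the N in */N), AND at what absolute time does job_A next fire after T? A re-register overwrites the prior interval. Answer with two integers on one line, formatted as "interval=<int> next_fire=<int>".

Op 1: register job_D */4 -> active={job_D:*/4}
Op 2: register job_A */10 -> active={job_A:*/10, job_D:*/4}
Op 3: unregister job_D -> active={job_A:*/10}
Op 4: register job_E */2 -> active={job_A:*/10, job_E:*/2}
Op 5: register job_C */8 -> active={job_A:*/10, job_C:*/8, job_E:*/2}
Final interval of job_A = 10
Next fire of job_A after T=290: (290//10+1)*10 = 300

Answer: interval=10 next_fire=300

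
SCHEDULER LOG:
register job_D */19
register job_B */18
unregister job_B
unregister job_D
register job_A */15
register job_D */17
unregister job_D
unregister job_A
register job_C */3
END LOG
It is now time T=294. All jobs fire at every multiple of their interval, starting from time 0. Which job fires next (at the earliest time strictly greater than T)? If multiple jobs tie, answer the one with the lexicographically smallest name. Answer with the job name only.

Answer: job_C

Derivation:
Op 1: register job_D */19 -> active={job_D:*/19}
Op 2: register job_B */18 -> active={job_B:*/18, job_D:*/19}
Op 3: unregister job_B -> active={job_D:*/19}
Op 4: unregister job_D -> active={}
Op 5: register job_A */15 -> active={job_A:*/15}
Op 6: register job_D */17 -> active={job_A:*/15, job_D:*/17}
Op 7: unregister job_D -> active={job_A:*/15}
Op 8: unregister job_A -> active={}
Op 9: register job_C */3 -> active={job_C:*/3}
  job_C: interval 3, next fire after T=294 is 297
Earliest = 297, winner (lex tiebreak) = job_C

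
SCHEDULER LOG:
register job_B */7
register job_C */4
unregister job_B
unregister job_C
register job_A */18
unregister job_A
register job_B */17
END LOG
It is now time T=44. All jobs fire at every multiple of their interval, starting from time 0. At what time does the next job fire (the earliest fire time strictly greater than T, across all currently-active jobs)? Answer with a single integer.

Op 1: register job_B */7 -> active={job_B:*/7}
Op 2: register job_C */4 -> active={job_B:*/7, job_C:*/4}
Op 3: unregister job_B -> active={job_C:*/4}
Op 4: unregister job_C -> active={}
Op 5: register job_A */18 -> active={job_A:*/18}
Op 6: unregister job_A -> active={}
Op 7: register job_B */17 -> active={job_B:*/17}
  job_B: interval 17, next fire after T=44 is 51
Earliest fire time = 51 (job job_B)

Answer: 51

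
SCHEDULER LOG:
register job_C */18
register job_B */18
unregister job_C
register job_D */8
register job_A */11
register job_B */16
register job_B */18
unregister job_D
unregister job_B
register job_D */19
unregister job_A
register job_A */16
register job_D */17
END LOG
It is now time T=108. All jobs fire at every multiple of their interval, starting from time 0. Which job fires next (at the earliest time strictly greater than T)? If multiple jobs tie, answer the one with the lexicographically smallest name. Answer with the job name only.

Op 1: register job_C */18 -> active={job_C:*/18}
Op 2: register job_B */18 -> active={job_B:*/18, job_C:*/18}
Op 3: unregister job_C -> active={job_B:*/18}
Op 4: register job_D */8 -> active={job_B:*/18, job_D:*/8}
Op 5: register job_A */11 -> active={job_A:*/11, job_B:*/18, job_D:*/8}
Op 6: register job_B */16 -> active={job_A:*/11, job_B:*/16, job_D:*/8}
Op 7: register job_B */18 -> active={job_A:*/11, job_B:*/18, job_D:*/8}
Op 8: unregister job_D -> active={job_A:*/11, job_B:*/18}
Op 9: unregister job_B -> active={job_A:*/11}
Op 10: register job_D */19 -> active={job_A:*/11, job_D:*/19}
Op 11: unregister job_A -> active={job_D:*/19}
Op 12: register job_A */16 -> active={job_A:*/16, job_D:*/19}
Op 13: register job_D */17 -> active={job_A:*/16, job_D:*/17}
  job_A: interval 16, next fire after T=108 is 112
  job_D: interval 17, next fire after T=108 is 119
Earliest = 112, winner (lex tiebreak) = job_A

Answer: job_A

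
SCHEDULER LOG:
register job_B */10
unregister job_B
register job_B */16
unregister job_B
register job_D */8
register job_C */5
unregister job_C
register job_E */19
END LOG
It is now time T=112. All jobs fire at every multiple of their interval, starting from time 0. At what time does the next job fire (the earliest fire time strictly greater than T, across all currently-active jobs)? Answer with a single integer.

Op 1: register job_B */10 -> active={job_B:*/10}
Op 2: unregister job_B -> active={}
Op 3: register job_B */16 -> active={job_B:*/16}
Op 4: unregister job_B -> active={}
Op 5: register job_D */8 -> active={job_D:*/8}
Op 6: register job_C */5 -> active={job_C:*/5, job_D:*/8}
Op 7: unregister job_C -> active={job_D:*/8}
Op 8: register job_E */19 -> active={job_D:*/8, job_E:*/19}
  job_D: interval 8, next fire after T=112 is 120
  job_E: interval 19, next fire after T=112 is 114
Earliest fire time = 114 (job job_E)

Answer: 114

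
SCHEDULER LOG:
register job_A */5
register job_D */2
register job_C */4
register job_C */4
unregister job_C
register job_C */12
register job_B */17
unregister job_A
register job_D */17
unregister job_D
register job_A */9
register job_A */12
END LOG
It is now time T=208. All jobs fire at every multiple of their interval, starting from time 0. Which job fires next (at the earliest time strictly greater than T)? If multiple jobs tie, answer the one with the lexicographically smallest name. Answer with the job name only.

Answer: job_A

Derivation:
Op 1: register job_A */5 -> active={job_A:*/5}
Op 2: register job_D */2 -> active={job_A:*/5, job_D:*/2}
Op 3: register job_C */4 -> active={job_A:*/5, job_C:*/4, job_D:*/2}
Op 4: register job_C */4 -> active={job_A:*/5, job_C:*/4, job_D:*/2}
Op 5: unregister job_C -> active={job_A:*/5, job_D:*/2}
Op 6: register job_C */12 -> active={job_A:*/5, job_C:*/12, job_D:*/2}
Op 7: register job_B */17 -> active={job_A:*/5, job_B:*/17, job_C:*/12, job_D:*/2}
Op 8: unregister job_A -> active={job_B:*/17, job_C:*/12, job_D:*/2}
Op 9: register job_D */17 -> active={job_B:*/17, job_C:*/12, job_D:*/17}
Op 10: unregister job_D -> active={job_B:*/17, job_C:*/12}
Op 11: register job_A */9 -> active={job_A:*/9, job_B:*/17, job_C:*/12}
Op 12: register job_A */12 -> active={job_A:*/12, job_B:*/17, job_C:*/12}
  job_A: interval 12, next fire after T=208 is 216
  job_B: interval 17, next fire after T=208 is 221
  job_C: interval 12, next fire after T=208 is 216
Earliest = 216, winner (lex tiebreak) = job_A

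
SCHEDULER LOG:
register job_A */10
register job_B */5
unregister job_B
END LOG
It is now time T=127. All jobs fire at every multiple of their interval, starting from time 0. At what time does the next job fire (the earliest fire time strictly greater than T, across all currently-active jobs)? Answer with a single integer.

Answer: 130

Derivation:
Op 1: register job_A */10 -> active={job_A:*/10}
Op 2: register job_B */5 -> active={job_A:*/10, job_B:*/5}
Op 3: unregister job_B -> active={job_A:*/10}
  job_A: interval 10, next fire after T=127 is 130
Earliest fire time = 130 (job job_A)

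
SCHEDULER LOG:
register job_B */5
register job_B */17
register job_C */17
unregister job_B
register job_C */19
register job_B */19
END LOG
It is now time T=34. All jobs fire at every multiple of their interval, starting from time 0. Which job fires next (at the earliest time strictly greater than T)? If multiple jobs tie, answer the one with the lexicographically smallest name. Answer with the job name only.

Answer: job_B

Derivation:
Op 1: register job_B */5 -> active={job_B:*/5}
Op 2: register job_B */17 -> active={job_B:*/17}
Op 3: register job_C */17 -> active={job_B:*/17, job_C:*/17}
Op 4: unregister job_B -> active={job_C:*/17}
Op 5: register job_C */19 -> active={job_C:*/19}
Op 6: register job_B */19 -> active={job_B:*/19, job_C:*/19}
  job_B: interval 19, next fire after T=34 is 38
  job_C: interval 19, next fire after T=34 is 38
Earliest = 38, winner (lex tiebreak) = job_B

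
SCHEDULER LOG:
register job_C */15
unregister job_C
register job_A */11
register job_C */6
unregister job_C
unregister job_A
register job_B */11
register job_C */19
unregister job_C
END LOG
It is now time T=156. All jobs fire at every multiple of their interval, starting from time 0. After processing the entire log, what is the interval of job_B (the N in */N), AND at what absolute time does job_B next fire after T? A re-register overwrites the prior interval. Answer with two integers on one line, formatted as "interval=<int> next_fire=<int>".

Op 1: register job_C */15 -> active={job_C:*/15}
Op 2: unregister job_C -> active={}
Op 3: register job_A */11 -> active={job_A:*/11}
Op 4: register job_C */6 -> active={job_A:*/11, job_C:*/6}
Op 5: unregister job_C -> active={job_A:*/11}
Op 6: unregister job_A -> active={}
Op 7: register job_B */11 -> active={job_B:*/11}
Op 8: register job_C */19 -> active={job_B:*/11, job_C:*/19}
Op 9: unregister job_C -> active={job_B:*/11}
Final interval of job_B = 11
Next fire of job_B after T=156: (156//11+1)*11 = 165

Answer: interval=11 next_fire=165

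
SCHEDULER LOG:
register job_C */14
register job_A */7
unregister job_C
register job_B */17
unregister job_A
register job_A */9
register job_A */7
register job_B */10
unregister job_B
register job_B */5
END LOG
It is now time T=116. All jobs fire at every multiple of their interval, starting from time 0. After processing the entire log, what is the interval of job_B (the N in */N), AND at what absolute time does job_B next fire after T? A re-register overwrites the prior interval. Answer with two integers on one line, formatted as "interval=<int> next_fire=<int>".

Answer: interval=5 next_fire=120

Derivation:
Op 1: register job_C */14 -> active={job_C:*/14}
Op 2: register job_A */7 -> active={job_A:*/7, job_C:*/14}
Op 3: unregister job_C -> active={job_A:*/7}
Op 4: register job_B */17 -> active={job_A:*/7, job_B:*/17}
Op 5: unregister job_A -> active={job_B:*/17}
Op 6: register job_A */9 -> active={job_A:*/9, job_B:*/17}
Op 7: register job_A */7 -> active={job_A:*/7, job_B:*/17}
Op 8: register job_B */10 -> active={job_A:*/7, job_B:*/10}
Op 9: unregister job_B -> active={job_A:*/7}
Op 10: register job_B */5 -> active={job_A:*/7, job_B:*/5}
Final interval of job_B = 5
Next fire of job_B after T=116: (116//5+1)*5 = 120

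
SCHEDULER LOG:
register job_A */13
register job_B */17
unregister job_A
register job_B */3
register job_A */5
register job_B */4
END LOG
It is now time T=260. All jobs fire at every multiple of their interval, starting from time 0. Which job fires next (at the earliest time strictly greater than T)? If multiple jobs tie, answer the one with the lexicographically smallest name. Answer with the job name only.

Op 1: register job_A */13 -> active={job_A:*/13}
Op 2: register job_B */17 -> active={job_A:*/13, job_B:*/17}
Op 3: unregister job_A -> active={job_B:*/17}
Op 4: register job_B */3 -> active={job_B:*/3}
Op 5: register job_A */5 -> active={job_A:*/5, job_B:*/3}
Op 6: register job_B */4 -> active={job_A:*/5, job_B:*/4}
  job_A: interval 5, next fire after T=260 is 265
  job_B: interval 4, next fire after T=260 is 264
Earliest = 264, winner (lex tiebreak) = job_B

Answer: job_B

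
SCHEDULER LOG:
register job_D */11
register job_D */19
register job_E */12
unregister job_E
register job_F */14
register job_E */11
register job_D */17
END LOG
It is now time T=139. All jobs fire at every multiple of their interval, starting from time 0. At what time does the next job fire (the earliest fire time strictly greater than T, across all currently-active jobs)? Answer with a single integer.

Answer: 140

Derivation:
Op 1: register job_D */11 -> active={job_D:*/11}
Op 2: register job_D */19 -> active={job_D:*/19}
Op 3: register job_E */12 -> active={job_D:*/19, job_E:*/12}
Op 4: unregister job_E -> active={job_D:*/19}
Op 5: register job_F */14 -> active={job_D:*/19, job_F:*/14}
Op 6: register job_E */11 -> active={job_D:*/19, job_E:*/11, job_F:*/14}
Op 7: register job_D */17 -> active={job_D:*/17, job_E:*/11, job_F:*/14}
  job_D: interval 17, next fire after T=139 is 153
  job_E: interval 11, next fire after T=139 is 143
  job_F: interval 14, next fire after T=139 is 140
Earliest fire time = 140 (job job_F)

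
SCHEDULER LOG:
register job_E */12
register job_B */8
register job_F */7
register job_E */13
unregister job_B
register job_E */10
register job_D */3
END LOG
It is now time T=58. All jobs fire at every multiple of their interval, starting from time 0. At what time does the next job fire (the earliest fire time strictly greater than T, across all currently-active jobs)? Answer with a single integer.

Op 1: register job_E */12 -> active={job_E:*/12}
Op 2: register job_B */8 -> active={job_B:*/8, job_E:*/12}
Op 3: register job_F */7 -> active={job_B:*/8, job_E:*/12, job_F:*/7}
Op 4: register job_E */13 -> active={job_B:*/8, job_E:*/13, job_F:*/7}
Op 5: unregister job_B -> active={job_E:*/13, job_F:*/7}
Op 6: register job_E */10 -> active={job_E:*/10, job_F:*/7}
Op 7: register job_D */3 -> active={job_D:*/3, job_E:*/10, job_F:*/7}
  job_D: interval 3, next fire after T=58 is 60
  job_E: interval 10, next fire after T=58 is 60
  job_F: interval 7, next fire after T=58 is 63
Earliest fire time = 60 (job job_D)

Answer: 60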